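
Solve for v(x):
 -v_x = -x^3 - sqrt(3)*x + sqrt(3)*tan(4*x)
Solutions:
 v(x) = C1 + x^4/4 + sqrt(3)*x^2/2 + sqrt(3)*log(cos(4*x))/4


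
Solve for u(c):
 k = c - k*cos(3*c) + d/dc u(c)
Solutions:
 u(c) = C1 - c^2/2 + c*k + k*sin(3*c)/3


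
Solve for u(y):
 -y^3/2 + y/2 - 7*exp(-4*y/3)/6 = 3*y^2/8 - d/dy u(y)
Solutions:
 u(y) = C1 + y^4/8 + y^3/8 - y^2/4 - 7*exp(-4*y/3)/8


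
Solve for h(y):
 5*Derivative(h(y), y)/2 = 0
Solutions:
 h(y) = C1


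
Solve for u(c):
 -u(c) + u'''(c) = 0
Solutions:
 u(c) = C3*exp(c) + (C1*sin(sqrt(3)*c/2) + C2*cos(sqrt(3)*c/2))*exp(-c/2)


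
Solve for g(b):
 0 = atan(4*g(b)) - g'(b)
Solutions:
 Integral(1/atan(4*_y), (_y, g(b))) = C1 + b


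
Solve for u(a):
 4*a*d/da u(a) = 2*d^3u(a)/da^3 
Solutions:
 u(a) = C1 + Integral(C2*airyai(2^(1/3)*a) + C3*airybi(2^(1/3)*a), a)


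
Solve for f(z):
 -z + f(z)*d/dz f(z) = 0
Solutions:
 f(z) = -sqrt(C1 + z^2)
 f(z) = sqrt(C1 + z^2)


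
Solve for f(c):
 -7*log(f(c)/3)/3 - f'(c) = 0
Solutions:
 -3*Integral(1/(-log(_y) + log(3)), (_y, f(c)))/7 = C1 - c


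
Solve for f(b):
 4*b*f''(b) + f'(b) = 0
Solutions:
 f(b) = C1 + C2*b^(3/4)


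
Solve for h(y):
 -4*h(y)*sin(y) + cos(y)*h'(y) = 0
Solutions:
 h(y) = C1/cos(y)^4


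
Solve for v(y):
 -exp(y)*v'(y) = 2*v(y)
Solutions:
 v(y) = C1*exp(2*exp(-y))


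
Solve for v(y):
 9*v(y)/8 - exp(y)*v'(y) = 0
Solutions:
 v(y) = C1*exp(-9*exp(-y)/8)


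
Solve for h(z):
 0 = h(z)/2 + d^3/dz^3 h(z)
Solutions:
 h(z) = C3*exp(-2^(2/3)*z/2) + (C1*sin(2^(2/3)*sqrt(3)*z/4) + C2*cos(2^(2/3)*sqrt(3)*z/4))*exp(2^(2/3)*z/4)


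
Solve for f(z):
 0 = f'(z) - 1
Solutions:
 f(z) = C1 + z


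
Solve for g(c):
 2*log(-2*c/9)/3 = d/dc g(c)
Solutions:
 g(c) = C1 + 2*c*log(-c)/3 + 2*c*(-2*log(3) - 1 + log(2))/3


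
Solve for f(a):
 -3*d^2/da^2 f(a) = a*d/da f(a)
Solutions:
 f(a) = C1 + C2*erf(sqrt(6)*a/6)


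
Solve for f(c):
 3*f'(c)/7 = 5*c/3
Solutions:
 f(c) = C1 + 35*c^2/18


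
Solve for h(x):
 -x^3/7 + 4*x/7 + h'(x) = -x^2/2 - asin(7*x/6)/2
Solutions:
 h(x) = C1 + x^4/28 - x^3/6 - 2*x^2/7 - x*asin(7*x/6)/2 - sqrt(36 - 49*x^2)/14


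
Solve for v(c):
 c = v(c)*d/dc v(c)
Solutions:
 v(c) = -sqrt(C1 + c^2)
 v(c) = sqrt(C1 + c^2)


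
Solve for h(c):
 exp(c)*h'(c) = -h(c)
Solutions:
 h(c) = C1*exp(exp(-c))


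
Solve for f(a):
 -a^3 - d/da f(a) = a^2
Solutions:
 f(a) = C1 - a^4/4 - a^3/3


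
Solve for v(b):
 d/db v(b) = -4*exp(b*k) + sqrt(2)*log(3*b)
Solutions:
 v(b) = C1 + sqrt(2)*b*log(b) + sqrt(2)*b*(-1 + log(3)) + Piecewise((-4*exp(b*k)/k, Ne(k, 0)), (-4*b, True))


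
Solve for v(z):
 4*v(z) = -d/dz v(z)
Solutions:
 v(z) = C1*exp(-4*z)


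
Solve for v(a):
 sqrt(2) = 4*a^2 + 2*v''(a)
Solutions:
 v(a) = C1 + C2*a - a^4/6 + sqrt(2)*a^2/4


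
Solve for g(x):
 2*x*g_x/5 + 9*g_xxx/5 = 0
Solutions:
 g(x) = C1 + Integral(C2*airyai(-6^(1/3)*x/3) + C3*airybi(-6^(1/3)*x/3), x)


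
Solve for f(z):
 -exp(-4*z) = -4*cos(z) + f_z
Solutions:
 f(z) = C1 + 4*sin(z) + exp(-4*z)/4


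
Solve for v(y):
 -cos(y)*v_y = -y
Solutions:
 v(y) = C1 + Integral(y/cos(y), y)


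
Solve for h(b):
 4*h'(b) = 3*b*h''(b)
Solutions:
 h(b) = C1 + C2*b^(7/3)


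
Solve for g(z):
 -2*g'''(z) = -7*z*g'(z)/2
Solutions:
 g(z) = C1 + Integral(C2*airyai(14^(1/3)*z/2) + C3*airybi(14^(1/3)*z/2), z)


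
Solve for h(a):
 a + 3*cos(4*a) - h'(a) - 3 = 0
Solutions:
 h(a) = C1 + a^2/2 - 3*a + 3*sin(4*a)/4


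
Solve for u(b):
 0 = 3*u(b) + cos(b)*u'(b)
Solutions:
 u(b) = C1*(sin(b) - 1)^(3/2)/(sin(b) + 1)^(3/2)


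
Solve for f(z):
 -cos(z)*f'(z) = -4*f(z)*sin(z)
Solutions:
 f(z) = C1/cos(z)^4


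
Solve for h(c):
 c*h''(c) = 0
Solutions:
 h(c) = C1 + C2*c


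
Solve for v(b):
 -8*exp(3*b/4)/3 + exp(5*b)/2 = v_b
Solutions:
 v(b) = C1 - 32*exp(3*b/4)/9 + exp(5*b)/10


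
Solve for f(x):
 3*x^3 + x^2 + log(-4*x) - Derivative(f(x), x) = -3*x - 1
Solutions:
 f(x) = C1 + 3*x^4/4 + x^3/3 + 3*x^2/2 + x*log(-x) + 2*x*log(2)


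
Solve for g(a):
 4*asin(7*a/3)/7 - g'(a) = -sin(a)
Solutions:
 g(a) = C1 + 4*a*asin(7*a/3)/7 + 4*sqrt(9 - 49*a^2)/49 - cos(a)


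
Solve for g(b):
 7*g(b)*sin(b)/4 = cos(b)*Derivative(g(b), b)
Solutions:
 g(b) = C1/cos(b)^(7/4)


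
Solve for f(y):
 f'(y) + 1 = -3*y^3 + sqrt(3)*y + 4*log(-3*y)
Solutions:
 f(y) = C1 - 3*y^4/4 + sqrt(3)*y^2/2 + 4*y*log(-y) + y*(-5 + 4*log(3))


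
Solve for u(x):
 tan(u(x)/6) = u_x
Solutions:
 u(x) = -6*asin(C1*exp(x/6)) + 6*pi
 u(x) = 6*asin(C1*exp(x/6))


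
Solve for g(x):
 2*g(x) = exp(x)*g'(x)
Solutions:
 g(x) = C1*exp(-2*exp(-x))


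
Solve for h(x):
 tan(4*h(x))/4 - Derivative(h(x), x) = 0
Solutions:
 h(x) = -asin(C1*exp(x))/4 + pi/4
 h(x) = asin(C1*exp(x))/4


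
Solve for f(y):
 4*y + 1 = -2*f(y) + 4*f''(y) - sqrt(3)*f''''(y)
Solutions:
 f(y) = C1*exp(-sqrt(3)*y*sqrt(-sqrt(6)*sqrt(2 - sqrt(3)) + 2*sqrt(3))/3) + C2*exp(sqrt(3)*y*sqrt(-sqrt(6)*sqrt(2 - sqrt(3)) + 2*sqrt(3))/3) + C3*exp(-sqrt(3)*y*sqrt(sqrt(6)*sqrt(2 - sqrt(3)) + 2*sqrt(3))/3) + C4*exp(sqrt(3)*y*sqrt(sqrt(6)*sqrt(2 - sqrt(3)) + 2*sqrt(3))/3) - 2*y - 1/2


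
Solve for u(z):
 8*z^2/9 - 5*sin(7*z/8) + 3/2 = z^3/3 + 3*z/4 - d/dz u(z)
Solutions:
 u(z) = C1 + z^4/12 - 8*z^3/27 + 3*z^2/8 - 3*z/2 - 40*cos(7*z/8)/7


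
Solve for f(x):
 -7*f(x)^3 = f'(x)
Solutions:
 f(x) = -sqrt(2)*sqrt(-1/(C1 - 7*x))/2
 f(x) = sqrt(2)*sqrt(-1/(C1 - 7*x))/2


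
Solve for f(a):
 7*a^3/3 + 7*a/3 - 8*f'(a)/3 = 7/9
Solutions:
 f(a) = C1 + 7*a^4/32 + 7*a^2/16 - 7*a/24


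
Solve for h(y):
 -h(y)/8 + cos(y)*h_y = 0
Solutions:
 h(y) = C1*(sin(y) + 1)^(1/16)/(sin(y) - 1)^(1/16)


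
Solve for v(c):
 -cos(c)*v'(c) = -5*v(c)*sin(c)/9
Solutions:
 v(c) = C1/cos(c)^(5/9)


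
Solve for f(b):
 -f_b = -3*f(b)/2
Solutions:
 f(b) = C1*exp(3*b/2)


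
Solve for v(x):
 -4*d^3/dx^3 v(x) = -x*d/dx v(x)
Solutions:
 v(x) = C1 + Integral(C2*airyai(2^(1/3)*x/2) + C3*airybi(2^(1/3)*x/2), x)


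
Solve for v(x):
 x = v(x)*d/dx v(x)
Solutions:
 v(x) = -sqrt(C1 + x^2)
 v(x) = sqrt(C1 + x^2)


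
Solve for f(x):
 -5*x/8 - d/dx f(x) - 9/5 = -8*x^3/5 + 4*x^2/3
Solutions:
 f(x) = C1 + 2*x^4/5 - 4*x^3/9 - 5*x^2/16 - 9*x/5


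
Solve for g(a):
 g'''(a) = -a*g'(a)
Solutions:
 g(a) = C1 + Integral(C2*airyai(-a) + C3*airybi(-a), a)


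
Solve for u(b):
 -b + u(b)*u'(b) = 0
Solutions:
 u(b) = -sqrt(C1 + b^2)
 u(b) = sqrt(C1 + b^2)


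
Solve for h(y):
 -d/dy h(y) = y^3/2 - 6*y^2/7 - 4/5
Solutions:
 h(y) = C1 - y^4/8 + 2*y^3/7 + 4*y/5


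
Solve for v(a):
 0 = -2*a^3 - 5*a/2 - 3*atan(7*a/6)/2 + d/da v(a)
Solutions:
 v(a) = C1 + a^4/2 + 5*a^2/4 + 3*a*atan(7*a/6)/2 - 9*log(49*a^2 + 36)/14


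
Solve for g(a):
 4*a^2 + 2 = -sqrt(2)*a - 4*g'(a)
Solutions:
 g(a) = C1 - a^3/3 - sqrt(2)*a^2/8 - a/2


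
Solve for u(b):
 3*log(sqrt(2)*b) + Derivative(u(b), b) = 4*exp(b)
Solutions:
 u(b) = C1 - 3*b*log(b) + b*(3 - 3*log(2)/2) + 4*exp(b)


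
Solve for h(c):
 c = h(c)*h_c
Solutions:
 h(c) = -sqrt(C1 + c^2)
 h(c) = sqrt(C1 + c^2)


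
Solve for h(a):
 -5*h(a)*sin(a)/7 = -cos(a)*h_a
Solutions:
 h(a) = C1/cos(a)^(5/7)


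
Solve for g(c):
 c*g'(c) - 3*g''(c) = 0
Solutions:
 g(c) = C1 + C2*erfi(sqrt(6)*c/6)


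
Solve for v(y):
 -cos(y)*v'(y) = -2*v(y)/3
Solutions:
 v(y) = C1*(sin(y) + 1)^(1/3)/(sin(y) - 1)^(1/3)


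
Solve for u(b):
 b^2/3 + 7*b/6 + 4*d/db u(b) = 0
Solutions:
 u(b) = C1 - b^3/36 - 7*b^2/48


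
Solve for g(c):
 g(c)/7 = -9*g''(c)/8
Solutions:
 g(c) = C1*sin(2*sqrt(14)*c/21) + C2*cos(2*sqrt(14)*c/21)


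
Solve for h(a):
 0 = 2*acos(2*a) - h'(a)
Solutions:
 h(a) = C1 + 2*a*acos(2*a) - sqrt(1 - 4*a^2)


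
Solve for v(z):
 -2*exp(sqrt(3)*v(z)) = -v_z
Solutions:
 v(z) = sqrt(3)*(2*log(-1/(C1 + 2*z)) - log(3))/6


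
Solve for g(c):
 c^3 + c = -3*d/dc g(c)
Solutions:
 g(c) = C1 - c^4/12 - c^2/6


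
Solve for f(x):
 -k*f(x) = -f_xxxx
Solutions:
 f(x) = C1*exp(-k^(1/4)*x) + C2*exp(k^(1/4)*x) + C3*exp(-I*k^(1/4)*x) + C4*exp(I*k^(1/4)*x)


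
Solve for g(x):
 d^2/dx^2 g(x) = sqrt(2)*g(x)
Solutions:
 g(x) = C1*exp(-2^(1/4)*x) + C2*exp(2^(1/4)*x)


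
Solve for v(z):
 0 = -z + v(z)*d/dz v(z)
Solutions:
 v(z) = -sqrt(C1 + z^2)
 v(z) = sqrt(C1 + z^2)


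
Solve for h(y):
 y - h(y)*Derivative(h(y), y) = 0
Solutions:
 h(y) = -sqrt(C1 + y^2)
 h(y) = sqrt(C1 + y^2)


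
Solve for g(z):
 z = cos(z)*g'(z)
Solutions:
 g(z) = C1 + Integral(z/cos(z), z)


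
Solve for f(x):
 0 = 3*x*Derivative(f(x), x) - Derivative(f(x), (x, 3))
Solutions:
 f(x) = C1 + Integral(C2*airyai(3^(1/3)*x) + C3*airybi(3^(1/3)*x), x)


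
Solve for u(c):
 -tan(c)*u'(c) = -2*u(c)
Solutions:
 u(c) = C1*sin(c)^2


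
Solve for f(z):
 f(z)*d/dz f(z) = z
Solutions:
 f(z) = -sqrt(C1 + z^2)
 f(z) = sqrt(C1 + z^2)


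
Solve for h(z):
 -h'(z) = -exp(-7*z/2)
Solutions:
 h(z) = C1 - 2*exp(-7*z/2)/7


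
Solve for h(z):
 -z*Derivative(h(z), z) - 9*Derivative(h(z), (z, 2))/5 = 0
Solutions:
 h(z) = C1 + C2*erf(sqrt(10)*z/6)


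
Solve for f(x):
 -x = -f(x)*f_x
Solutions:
 f(x) = -sqrt(C1 + x^2)
 f(x) = sqrt(C1 + x^2)


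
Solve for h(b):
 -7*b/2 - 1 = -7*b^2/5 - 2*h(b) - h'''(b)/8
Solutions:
 h(b) = C3*exp(-2*2^(1/3)*b) - 7*b^2/10 + 7*b/4 + (C1*sin(2^(1/3)*sqrt(3)*b) + C2*cos(2^(1/3)*sqrt(3)*b))*exp(2^(1/3)*b) + 1/2


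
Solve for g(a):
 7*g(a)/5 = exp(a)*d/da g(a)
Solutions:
 g(a) = C1*exp(-7*exp(-a)/5)


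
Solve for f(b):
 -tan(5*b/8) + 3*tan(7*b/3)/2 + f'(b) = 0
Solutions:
 f(b) = C1 - 8*log(cos(5*b/8))/5 + 9*log(cos(7*b/3))/14


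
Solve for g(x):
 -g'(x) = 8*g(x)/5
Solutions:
 g(x) = C1*exp(-8*x/5)


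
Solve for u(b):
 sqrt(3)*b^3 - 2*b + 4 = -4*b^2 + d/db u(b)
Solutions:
 u(b) = C1 + sqrt(3)*b^4/4 + 4*b^3/3 - b^2 + 4*b


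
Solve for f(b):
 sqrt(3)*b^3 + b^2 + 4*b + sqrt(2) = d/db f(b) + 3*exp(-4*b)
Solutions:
 f(b) = C1 + sqrt(3)*b^4/4 + b^3/3 + 2*b^2 + sqrt(2)*b + 3*exp(-4*b)/4


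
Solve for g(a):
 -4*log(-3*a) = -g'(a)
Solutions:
 g(a) = C1 + 4*a*log(-a) + 4*a*(-1 + log(3))


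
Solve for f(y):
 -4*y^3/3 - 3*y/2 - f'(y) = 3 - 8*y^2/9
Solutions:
 f(y) = C1 - y^4/3 + 8*y^3/27 - 3*y^2/4 - 3*y


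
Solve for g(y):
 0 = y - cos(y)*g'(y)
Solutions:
 g(y) = C1 + Integral(y/cos(y), y)


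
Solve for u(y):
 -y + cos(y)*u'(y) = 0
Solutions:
 u(y) = C1 + Integral(y/cos(y), y)


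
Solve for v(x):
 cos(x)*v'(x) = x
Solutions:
 v(x) = C1 + Integral(x/cos(x), x)


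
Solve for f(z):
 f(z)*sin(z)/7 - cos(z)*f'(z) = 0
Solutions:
 f(z) = C1/cos(z)^(1/7)


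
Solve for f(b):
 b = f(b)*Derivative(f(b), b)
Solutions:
 f(b) = -sqrt(C1 + b^2)
 f(b) = sqrt(C1 + b^2)


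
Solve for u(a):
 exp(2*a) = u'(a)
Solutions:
 u(a) = C1 + exp(2*a)/2


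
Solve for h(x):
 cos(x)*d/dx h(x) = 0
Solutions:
 h(x) = C1


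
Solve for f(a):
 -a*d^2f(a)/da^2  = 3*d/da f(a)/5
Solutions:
 f(a) = C1 + C2*a^(2/5)


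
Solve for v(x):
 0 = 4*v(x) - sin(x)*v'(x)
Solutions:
 v(x) = C1*(cos(x)^2 - 2*cos(x) + 1)/(cos(x)^2 + 2*cos(x) + 1)


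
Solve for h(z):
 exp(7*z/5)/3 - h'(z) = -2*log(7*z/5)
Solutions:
 h(z) = C1 + 2*z*log(z) + 2*z*(-log(5) - 1 + log(7)) + 5*exp(7*z/5)/21


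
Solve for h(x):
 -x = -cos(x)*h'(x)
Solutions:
 h(x) = C1 + Integral(x/cos(x), x)


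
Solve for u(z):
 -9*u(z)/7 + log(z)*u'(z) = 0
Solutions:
 u(z) = C1*exp(9*li(z)/7)


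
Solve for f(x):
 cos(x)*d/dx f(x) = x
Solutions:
 f(x) = C1 + Integral(x/cos(x), x)


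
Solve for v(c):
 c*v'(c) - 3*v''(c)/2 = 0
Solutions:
 v(c) = C1 + C2*erfi(sqrt(3)*c/3)


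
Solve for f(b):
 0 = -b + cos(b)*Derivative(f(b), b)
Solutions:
 f(b) = C1 + Integral(b/cos(b), b)


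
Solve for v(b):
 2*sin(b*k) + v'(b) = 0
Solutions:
 v(b) = C1 + 2*cos(b*k)/k


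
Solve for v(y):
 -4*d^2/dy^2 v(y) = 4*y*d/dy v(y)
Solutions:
 v(y) = C1 + C2*erf(sqrt(2)*y/2)


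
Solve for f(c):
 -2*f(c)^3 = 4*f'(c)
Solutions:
 f(c) = -sqrt(-1/(C1 - c))
 f(c) = sqrt(-1/(C1 - c))


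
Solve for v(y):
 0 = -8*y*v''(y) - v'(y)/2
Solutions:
 v(y) = C1 + C2*y^(15/16)


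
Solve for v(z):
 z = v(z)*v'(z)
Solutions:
 v(z) = -sqrt(C1 + z^2)
 v(z) = sqrt(C1 + z^2)


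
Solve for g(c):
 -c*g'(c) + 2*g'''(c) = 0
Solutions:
 g(c) = C1 + Integral(C2*airyai(2^(2/3)*c/2) + C3*airybi(2^(2/3)*c/2), c)


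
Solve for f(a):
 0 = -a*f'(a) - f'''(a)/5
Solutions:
 f(a) = C1 + Integral(C2*airyai(-5^(1/3)*a) + C3*airybi(-5^(1/3)*a), a)


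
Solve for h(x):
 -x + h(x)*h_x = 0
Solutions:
 h(x) = -sqrt(C1 + x^2)
 h(x) = sqrt(C1 + x^2)


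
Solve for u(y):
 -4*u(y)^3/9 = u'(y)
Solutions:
 u(y) = -3*sqrt(2)*sqrt(-1/(C1 - 4*y))/2
 u(y) = 3*sqrt(2)*sqrt(-1/(C1 - 4*y))/2


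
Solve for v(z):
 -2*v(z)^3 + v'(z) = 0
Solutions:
 v(z) = -sqrt(2)*sqrt(-1/(C1 + 2*z))/2
 v(z) = sqrt(2)*sqrt(-1/(C1 + 2*z))/2


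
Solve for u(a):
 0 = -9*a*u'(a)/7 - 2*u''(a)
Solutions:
 u(a) = C1 + C2*erf(3*sqrt(7)*a/14)


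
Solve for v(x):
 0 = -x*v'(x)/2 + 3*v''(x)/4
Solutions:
 v(x) = C1 + C2*erfi(sqrt(3)*x/3)


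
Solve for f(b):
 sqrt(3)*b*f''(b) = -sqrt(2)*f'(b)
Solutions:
 f(b) = C1 + C2*b^(1 - sqrt(6)/3)


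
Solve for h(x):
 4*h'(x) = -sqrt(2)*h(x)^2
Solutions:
 h(x) = 4/(C1 + sqrt(2)*x)


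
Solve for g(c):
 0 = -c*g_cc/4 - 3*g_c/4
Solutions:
 g(c) = C1 + C2/c^2


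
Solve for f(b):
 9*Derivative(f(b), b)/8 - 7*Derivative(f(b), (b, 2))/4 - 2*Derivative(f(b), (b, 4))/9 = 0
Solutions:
 f(b) = C1 + C2*exp(6^(1/3)*b*(-(27 + sqrt(2787))^(1/3) + 7*6^(1/3)/(27 + sqrt(2787))^(1/3))/8)*sin(2^(1/3)*3^(1/6)*b*(21*2^(1/3)/(27 + sqrt(2787))^(1/3) + 3^(2/3)*(27 + sqrt(2787))^(1/3))/8) + C3*exp(6^(1/3)*b*(-(27 + sqrt(2787))^(1/3) + 7*6^(1/3)/(27 + sqrt(2787))^(1/3))/8)*cos(2^(1/3)*3^(1/6)*b*(21*2^(1/3)/(27 + sqrt(2787))^(1/3) + 3^(2/3)*(27 + sqrt(2787))^(1/3))/8) + C4*exp(-6^(1/3)*b*(-(27 + sqrt(2787))^(1/3) + 7*6^(1/3)/(27 + sqrt(2787))^(1/3))/4)


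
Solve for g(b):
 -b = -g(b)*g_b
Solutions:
 g(b) = -sqrt(C1 + b^2)
 g(b) = sqrt(C1 + b^2)


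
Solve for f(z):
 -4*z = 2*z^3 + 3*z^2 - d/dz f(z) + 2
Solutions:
 f(z) = C1 + z^4/2 + z^3 + 2*z^2 + 2*z


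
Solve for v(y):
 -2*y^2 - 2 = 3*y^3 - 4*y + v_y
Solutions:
 v(y) = C1 - 3*y^4/4 - 2*y^3/3 + 2*y^2 - 2*y


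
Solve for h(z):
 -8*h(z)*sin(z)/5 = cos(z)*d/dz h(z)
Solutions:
 h(z) = C1*cos(z)^(8/5)


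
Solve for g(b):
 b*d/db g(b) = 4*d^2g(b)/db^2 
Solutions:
 g(b) = C1 + C2*erfi(sqrt(2)*b/4)


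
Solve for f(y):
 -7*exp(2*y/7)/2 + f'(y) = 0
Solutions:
 f(y) = C1 + 49*exp(2*y/7)/4


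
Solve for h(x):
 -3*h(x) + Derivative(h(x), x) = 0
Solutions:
 h(x) = C1*exp(3*x)


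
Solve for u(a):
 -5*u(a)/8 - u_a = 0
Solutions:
 u(a) = C1*exp(-5*a/8)


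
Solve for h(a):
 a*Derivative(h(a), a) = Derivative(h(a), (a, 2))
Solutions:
 h(a) = C1 + C2*erfi(sqrt(2)*a/2)


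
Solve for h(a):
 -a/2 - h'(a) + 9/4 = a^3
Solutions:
 h(a) = C1 - a^4/4 - a^2/4 + 9*a/4


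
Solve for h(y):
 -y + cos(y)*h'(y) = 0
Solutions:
 h(y) = C1 + Integral(y/cos(y), y)


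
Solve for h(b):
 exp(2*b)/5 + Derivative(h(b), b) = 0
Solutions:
 h(b) = C1 - exp(2*b)/10


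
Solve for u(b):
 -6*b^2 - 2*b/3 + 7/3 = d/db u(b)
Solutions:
 u(b) = C1 - 2*b^3 - b^2/3 + 7*b/3


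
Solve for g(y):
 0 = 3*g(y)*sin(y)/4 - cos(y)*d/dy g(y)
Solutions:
 g(y) = C1/cos(y)^(3/4)


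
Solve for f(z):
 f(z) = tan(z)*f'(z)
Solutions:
 f(z) = C1*sin(z)


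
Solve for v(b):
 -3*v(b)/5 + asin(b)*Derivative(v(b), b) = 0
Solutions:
 v(b) = C1*exp(3*Integral(1/asin(b), b)/5)


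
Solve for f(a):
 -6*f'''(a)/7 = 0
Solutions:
 f(a) = C1 + C2*a + C3*a^2


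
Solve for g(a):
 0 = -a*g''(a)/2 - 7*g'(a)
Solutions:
 g(a) = C1 + C2/a^13


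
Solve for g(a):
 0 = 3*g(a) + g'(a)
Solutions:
 g(a) = C1*exp(-3*a)


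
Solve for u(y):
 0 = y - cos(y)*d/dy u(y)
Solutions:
 u(y) = C1 + Integral(y/cos(y), y)


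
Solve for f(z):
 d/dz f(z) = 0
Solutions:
 f(z) = C1


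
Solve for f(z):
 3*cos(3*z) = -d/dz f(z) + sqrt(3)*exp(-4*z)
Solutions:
 f(z) = C1 - sin(3*z) - sqrt(3)*exp(-4*z)/4


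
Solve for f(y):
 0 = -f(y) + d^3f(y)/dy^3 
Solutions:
 f(y) = C3*exp(y) + (C1*sin(sqrt(3)*y/2) + C2*cos(sqrt(3)*y/2))*exp(-y/2)


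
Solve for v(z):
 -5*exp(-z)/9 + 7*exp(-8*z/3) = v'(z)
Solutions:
 v(z) = C1 + 5*exp(-z)/9 - 21*exp(-8*z/3)/8


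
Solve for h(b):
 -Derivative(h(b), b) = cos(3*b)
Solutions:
 h(b) = C1 - sin(3*b)/3


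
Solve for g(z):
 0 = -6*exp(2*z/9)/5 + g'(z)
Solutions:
 g(z) = C1 + 27*exp(2*z/9)/5


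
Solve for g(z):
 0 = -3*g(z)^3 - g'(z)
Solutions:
 g(z) = -sqrt(2)*sqrt(-1/(C1 - 3*z))/2
 g(z) = sqrt(2)*sqrt(-1/(C1 - 3*z))/2


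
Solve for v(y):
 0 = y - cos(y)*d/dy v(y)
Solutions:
 v(y) = C1 + Integral(y/cos(y), y)


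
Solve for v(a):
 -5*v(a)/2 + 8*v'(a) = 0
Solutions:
 v(a) = C1*exp(5*a/16)


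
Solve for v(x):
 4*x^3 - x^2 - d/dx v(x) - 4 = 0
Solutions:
 v(x) = C1 + x^4 - x^3/3 - 4*x


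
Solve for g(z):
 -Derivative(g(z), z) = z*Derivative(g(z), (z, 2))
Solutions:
 g(z) = C1 + C2*log(z)


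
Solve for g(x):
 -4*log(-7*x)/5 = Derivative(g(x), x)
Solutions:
 g(x) = C1 - 4*x*log(-x)/5 + 4*x*(1 - log(7))/5


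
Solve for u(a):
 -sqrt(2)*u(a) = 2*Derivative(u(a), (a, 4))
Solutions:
 u(a) = (C1*sin(2^(3/8)*a/2) + C2*cos(2^(3/8)*a/2))*exp(-2^(3/8)*a/2) + (C3*sin(2^(3/8)*a/2) + C4*cos(2^(3/8)*a/2))*exp(2^(3/8)*a/2)


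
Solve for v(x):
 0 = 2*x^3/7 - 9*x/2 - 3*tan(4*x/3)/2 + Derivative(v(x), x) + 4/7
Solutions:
 v(x) = C1 - x^4/14 + 9*x^2/4 - 4*x/7 - 9*log(cos(4*x/3))/8


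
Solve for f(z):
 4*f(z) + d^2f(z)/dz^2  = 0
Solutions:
 f(z) = C1*sin(2*z) + C2*cos(2*z)


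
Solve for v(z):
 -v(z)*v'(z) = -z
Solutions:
 v(z) = -sqrt(C1 + z^2)
 v(z) = sqrt(C1 + z^2)


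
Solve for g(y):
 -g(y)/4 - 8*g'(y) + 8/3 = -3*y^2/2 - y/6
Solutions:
 g(y) = C1*exp(-y/32) + 6*y^2 - 1150*y/3 + 36832/3


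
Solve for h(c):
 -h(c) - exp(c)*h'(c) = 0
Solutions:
 h(c) = C1*exp(exp(-c))


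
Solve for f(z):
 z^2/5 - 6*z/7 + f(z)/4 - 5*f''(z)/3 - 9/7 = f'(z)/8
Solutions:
 f(z) = C1*exp(z*(-3 + sqrt(969))/80) + C2*exp(-z*(3 + sqrt(969))/80) - 4*z^2/5 + 92*z/35 - 442/105


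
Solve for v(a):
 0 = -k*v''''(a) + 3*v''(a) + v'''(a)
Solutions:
 v(a) = C1 + C2*a + C3*exp(a*(1 - sqrt(12*k + 1))/(2*k)) + C4*exp(a*(sqrt(12*k + 1) + 1)/(2*k))


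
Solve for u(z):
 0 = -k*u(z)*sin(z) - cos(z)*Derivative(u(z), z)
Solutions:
 u(z) = C1*exp(k*log(cos(z)))


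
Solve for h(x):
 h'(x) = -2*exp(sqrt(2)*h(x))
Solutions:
 h(x) = sqrt(2)*(2*log(1/(C1 + 2*x)) - log(2))/4


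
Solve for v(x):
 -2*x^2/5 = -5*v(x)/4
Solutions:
 v(x) = 8*x^2/25


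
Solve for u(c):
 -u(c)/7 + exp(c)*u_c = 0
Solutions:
 u(c) = C1*exp(-exp(-c)/7)


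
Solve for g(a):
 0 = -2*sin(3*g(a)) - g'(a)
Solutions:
 g(a) = -acos((-C1 - exp(12*a))/(C1 - exp(12*a)))/3 + 2*pi/3
 g(a) = acos((-C1 - exp(12*a))/(C1 - exp(12*a)))/3


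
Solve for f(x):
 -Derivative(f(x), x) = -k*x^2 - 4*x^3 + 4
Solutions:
 f(x) = C1 + k*x^3/3 + x^4 - 4*x


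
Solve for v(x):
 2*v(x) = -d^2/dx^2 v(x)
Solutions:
 v(x) = C1*sin(sqrt(2)*x) + C2*cos(sqrt(2)*x)


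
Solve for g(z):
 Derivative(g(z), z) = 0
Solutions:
 g(z) = C1


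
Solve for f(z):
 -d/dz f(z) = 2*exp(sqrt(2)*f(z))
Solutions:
 f(z) = sqrt(2)*(2*log(1/(C1 + 2*z)) - log(2))/4


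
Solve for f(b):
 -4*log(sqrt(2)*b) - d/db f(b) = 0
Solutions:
 f(b) = C1 - 4*b*log(b) - b*log(4) + 4*b


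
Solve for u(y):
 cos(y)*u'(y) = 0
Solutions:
 u(y) = C1


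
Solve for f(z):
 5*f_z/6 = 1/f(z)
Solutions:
 f(z) = -sqrt(C1 + 60*z)/5
 f(z) = sqrt(C1 + 60*z)/5


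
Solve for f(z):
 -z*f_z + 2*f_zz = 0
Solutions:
 f(z) = C1 + C2*erfi(z/2)


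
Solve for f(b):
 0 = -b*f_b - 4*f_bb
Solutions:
 f(b) = C1 + C2*erf(sqrt(2)*b/4)


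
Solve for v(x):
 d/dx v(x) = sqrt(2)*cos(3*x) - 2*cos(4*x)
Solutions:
 v(x) = C1 + sqrt(2)*sin(3*x)/3 - sin(4*x)/2


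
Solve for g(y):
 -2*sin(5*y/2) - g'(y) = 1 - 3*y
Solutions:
 g(y) = C1 + 3*y^2/2 - y + 4*cos(5*y/2)/5


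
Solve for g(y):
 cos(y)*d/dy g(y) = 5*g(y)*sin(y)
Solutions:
 g(y) = C1/cos(y)^5


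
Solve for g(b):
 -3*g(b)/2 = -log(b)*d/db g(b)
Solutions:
 g(b) = C1*exp(3*li(b)/2)


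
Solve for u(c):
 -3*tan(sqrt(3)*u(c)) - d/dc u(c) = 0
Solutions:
 u(c) = sqrt(3)*(pi - asin(C1*exp(-3*sqrt(3)*c)))/3
 u(c) = sqrt(3)*asin(C1*exp(-3*sqrt(3)*c))/3


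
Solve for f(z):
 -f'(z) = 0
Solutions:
 f(z) = C1


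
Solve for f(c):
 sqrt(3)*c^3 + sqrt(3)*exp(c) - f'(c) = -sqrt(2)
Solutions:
 f(c) = C1 + sqrt(3)*c^4/4 + sqrt(2)*c + sqrt(3)*exp(c)


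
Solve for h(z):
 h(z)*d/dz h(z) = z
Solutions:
 h(z) = -sqrt(C1 + z^2)
 h(z) = sqrt(C1 + z^2)


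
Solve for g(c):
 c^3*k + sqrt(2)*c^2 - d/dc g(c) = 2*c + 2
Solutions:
 g(c) = C1 + c^4*k/4 + sqrt(2)*c^3/3 - c^2 - 2*c


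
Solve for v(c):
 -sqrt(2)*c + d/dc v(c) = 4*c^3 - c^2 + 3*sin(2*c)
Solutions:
 v(c) = C1 + c^4 - c^3/3 + sqrt(2)*c^2/2 - 3*cos(2*c)/2


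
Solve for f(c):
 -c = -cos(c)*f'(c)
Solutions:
 f(c) = C1 + Integral(c/cos(c), c)


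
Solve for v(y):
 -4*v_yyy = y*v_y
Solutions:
 v(y) = C1 + Integral(C2*airyai(-2^(1/3)*y/2) + C3*airybi(-2^(1/3)*y/2), y)


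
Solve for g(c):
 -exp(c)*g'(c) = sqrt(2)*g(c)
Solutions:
 g(c) = C1*exp(sqrt(2)*exp(-c))


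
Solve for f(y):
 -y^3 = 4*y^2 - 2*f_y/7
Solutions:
 f(y) = C1 + 7*y^4/8 + 14*y^3/3


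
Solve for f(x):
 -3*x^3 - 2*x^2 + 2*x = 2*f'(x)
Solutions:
 f(x) = C1 - 3*x^4/8 - x^3/3 + x^2/2


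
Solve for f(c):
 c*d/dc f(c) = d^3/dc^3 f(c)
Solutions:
 f(c) = C1 + Integral(C2*airyai(c) + C3*airybi(c), c)


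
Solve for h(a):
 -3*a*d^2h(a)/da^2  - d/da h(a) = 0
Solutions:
 h(a) = C1 + C2*a^(2/3)


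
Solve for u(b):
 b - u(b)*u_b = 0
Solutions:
 u(b) = -sqrt(C1 + b^2)
 u(b) = sqrt(C1 + b^2)


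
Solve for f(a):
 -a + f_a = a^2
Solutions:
 f(a) = C1 + a^3/3 + a^2/2


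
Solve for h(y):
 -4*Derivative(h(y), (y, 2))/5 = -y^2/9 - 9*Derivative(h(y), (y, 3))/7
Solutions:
 h(y) = C1 + C2*y + C3*exp(28*y/45) + 5*y^4/432 + 25*y^3/336 + 1125*y^2/3136


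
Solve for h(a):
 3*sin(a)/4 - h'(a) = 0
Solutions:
 h(a) = C1 - 3*cos(a)/4


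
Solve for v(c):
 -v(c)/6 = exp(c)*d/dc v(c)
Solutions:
 v(c) = C1*exp(exp(-c)/6)


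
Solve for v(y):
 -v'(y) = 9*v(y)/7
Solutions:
 v(y) = C1*exp(-9*y/7)


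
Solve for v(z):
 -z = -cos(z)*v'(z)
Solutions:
 v(z) = C1 + Integral(z/cos(z), z)


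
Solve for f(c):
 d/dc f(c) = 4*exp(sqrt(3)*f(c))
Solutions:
 f(c) = sqrt(3)*(2*log(-1/(C1 + 4*c)) - log(3))/6


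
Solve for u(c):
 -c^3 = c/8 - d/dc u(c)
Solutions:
 u(c) = C1 + c^4/4 + c^2/16


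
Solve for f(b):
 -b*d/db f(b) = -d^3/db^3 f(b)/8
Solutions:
 f(b) = C1 + Integral(C2*airyai(2*b) + C3*airybi(2*b), b)


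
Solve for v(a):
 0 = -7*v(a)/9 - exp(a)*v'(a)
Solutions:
 v(a) = C1*exp(7*exp(-a)/9)


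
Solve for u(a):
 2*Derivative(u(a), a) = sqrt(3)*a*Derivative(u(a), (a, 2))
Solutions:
 u(a) = C1 + C2*a^(1 + 2*sqrt(3)/3)


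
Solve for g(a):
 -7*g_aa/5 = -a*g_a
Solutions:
 g(a) = C1 + C2*erfi(sqrt(70)*a/14)


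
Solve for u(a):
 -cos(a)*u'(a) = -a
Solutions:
 u(a) = C1 + Integral(a/cos(a), a)


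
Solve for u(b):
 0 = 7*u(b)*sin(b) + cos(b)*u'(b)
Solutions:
 u(b) = C1*cos(b)^7


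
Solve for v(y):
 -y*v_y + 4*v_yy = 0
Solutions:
 v(y) = C1 + C2*erfi(sqrt(2)*y/4)


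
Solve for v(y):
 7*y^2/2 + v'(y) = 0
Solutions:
 v(y) = C1 - 7*y^3/6


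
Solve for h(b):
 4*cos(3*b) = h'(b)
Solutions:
 h(b) = C1 + 4*sin(3*b)/3


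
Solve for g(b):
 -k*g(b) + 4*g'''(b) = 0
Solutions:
 g(b) = C1*exp(2^(1/3)*b*k^(1/3)/2) + C2*exp(2^(1/3)*b*k^(1/3)*(-1 + sqrt(3)*I)/4) + C3*exp(-2^(1/3)*b*k^(1/3)*(1 + sqrt(3)*I)/4)


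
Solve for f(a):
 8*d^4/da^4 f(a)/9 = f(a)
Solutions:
 f(a) = C1*exp(-2^(1/4)*sqrt(3)*a/2) + C2*exp(2^(1/4)*sqrt(3)*a/2) + C3*sin(2^(1/4)*sqrt(3)*a/2) + C4*cos(2^(1/4)*sqrt(3)*a/2)


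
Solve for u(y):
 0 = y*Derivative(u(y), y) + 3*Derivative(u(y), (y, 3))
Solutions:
 u(y) = C1 + Integral(C2*airyai(-3^(2/3)*y/3) + C3*airybi(-3^(2/3)*y/3), y)


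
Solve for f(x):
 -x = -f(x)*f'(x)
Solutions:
 f(x) = -sqrt(C1 + x^2)
 f(x) = sqrt(C1 + x^2)


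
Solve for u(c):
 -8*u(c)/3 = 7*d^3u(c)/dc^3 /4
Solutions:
 u(c) = C3*exp(-2*42^(2/3)*c/21) + (C1*sin(14^(2/3)*3^(1/6)*c/7) + C2*cos(14^(2/3)*3^(1/6)*c/7))*exp(42^(2/3)*c/21)


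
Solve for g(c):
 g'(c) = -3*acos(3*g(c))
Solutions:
 Integral(1/acos(3*_y), (_y, g(c))) = C1 - 3*c


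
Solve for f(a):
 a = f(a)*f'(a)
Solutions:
 f(a) = -sqrt(C1 + a^2)
 f(a) = sqrt(C1 + a^2)


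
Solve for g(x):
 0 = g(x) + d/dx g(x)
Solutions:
 g(x) = C1*exp(-x)


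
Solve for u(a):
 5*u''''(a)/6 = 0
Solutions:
 u(a) = C1 + C2*a + C3*a^2 + C4*a^3


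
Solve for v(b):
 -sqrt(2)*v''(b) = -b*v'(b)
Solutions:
 v(b) = C1 + C2*erfi(2^(1/4)*b/2)


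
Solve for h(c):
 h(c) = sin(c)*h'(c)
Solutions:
 h(c) = C1*sqrt(cos(c) - 1)/sqrt(cos(c) + 1)


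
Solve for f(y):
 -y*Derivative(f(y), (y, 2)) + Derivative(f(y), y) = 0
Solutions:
 f(y) = C1 + C2*y^2


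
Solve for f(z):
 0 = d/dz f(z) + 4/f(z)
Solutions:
 f(z) = -sqrt(C1 - 8*z)
 f(z) = sqrt(C1 - 8*z)


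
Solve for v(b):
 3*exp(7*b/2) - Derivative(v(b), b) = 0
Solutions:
 v(b) = C1 + 6*exp(7*b/2)/7


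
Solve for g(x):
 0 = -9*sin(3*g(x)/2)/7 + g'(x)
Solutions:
 -9*x/7 + log(cos(3*g(x)/2) - 1)/3 - log(cos(3*g(x)/2) + 1)/3 = C1


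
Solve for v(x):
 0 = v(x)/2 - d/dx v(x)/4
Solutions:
 v(x) = C1*exp(2*x)


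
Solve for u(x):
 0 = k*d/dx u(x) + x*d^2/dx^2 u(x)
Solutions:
 u(x) = C1 + x^(1 - re(k))*(C2*sin(log(x)*Abs(im(k))) + C3*cos(log(x)*im(k)))


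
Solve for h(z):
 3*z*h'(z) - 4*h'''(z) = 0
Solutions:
 h(z) = C1 + Integral(C2*airyai(6^(1/3)*z/2) + C3*airybi(6^(1/3)*z/2), z)


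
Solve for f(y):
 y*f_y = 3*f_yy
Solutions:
 f(y) = C1 + C2*erfi(sqrt(6)*y/6)


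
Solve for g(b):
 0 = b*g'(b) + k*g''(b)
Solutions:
 g(b) = C1 + C2*sqrt(k)*erf(sqrt(2)*b*sqrt(1/k)/2)


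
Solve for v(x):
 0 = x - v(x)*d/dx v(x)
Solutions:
 v(x) = -sqrt(C1 + x^2)
 v(x) = sqrt(C1 + x^2)


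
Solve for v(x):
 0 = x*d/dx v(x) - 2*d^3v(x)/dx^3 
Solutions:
 v(x) = C1 + Integral(C2*airyai(2^(2/3)*x/2) + C3*airybi(2^(2/3)*x/2), x)


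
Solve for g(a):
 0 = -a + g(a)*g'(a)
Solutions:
 g(a) = -sqrt(C1 + a^2)
 g(a) = sqrt(C1 + a^2)


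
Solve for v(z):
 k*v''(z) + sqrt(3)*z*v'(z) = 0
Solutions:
 v(z) = C1 + C2*sqrt(k)*erf(sqrt(2)*3^(1/4)*z*sqrt(1/k)/2)


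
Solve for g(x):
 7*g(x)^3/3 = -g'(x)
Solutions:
 g(x) = -sqrt(6)*sqrt(-1/(C1 - 7*x))/2
 g(x) = sqrt(6)*sqrt(-1/(C1 - 7*x))/2


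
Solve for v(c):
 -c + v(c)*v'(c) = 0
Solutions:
 v(c) = -sqrt(C1 + c^2)
 v(c) = sqrt(C1 + c^2)


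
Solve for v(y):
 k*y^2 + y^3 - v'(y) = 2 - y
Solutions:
 v(y) = C1 + k*y^3/3 + y^4/4 + y^2/2 - 2*y


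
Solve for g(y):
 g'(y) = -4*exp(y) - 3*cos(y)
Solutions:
 g(y) = C1 - 4*exp(y) - 3*sin(y)


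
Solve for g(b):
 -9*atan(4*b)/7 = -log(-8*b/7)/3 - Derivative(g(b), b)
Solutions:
 g(b) = C1 - b*log(-b)/3 + 9*b*atan(4*b)/7 - b*log(2) + b/3 + b*log(7)/3 - 9*log(16*b^2 + 1)/56


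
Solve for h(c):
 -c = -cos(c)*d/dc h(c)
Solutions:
 h(c) = C1 + Integral(c/cos(c), c)


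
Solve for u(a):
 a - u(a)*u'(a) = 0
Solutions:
 u(a) = -sqrt(C1 + a^2)
 u(a) = sqrt(C1 + a^2)


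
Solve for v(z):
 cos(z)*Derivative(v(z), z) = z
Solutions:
 v(z) = C1 + Integral(z/cos(z), z)


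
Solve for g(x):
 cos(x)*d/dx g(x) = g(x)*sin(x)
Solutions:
 g(x) = C1/cos(x)


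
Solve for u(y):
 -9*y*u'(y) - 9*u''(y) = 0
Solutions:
 u(y) = C1 + C2*erf(sqrt(2)*y/2)


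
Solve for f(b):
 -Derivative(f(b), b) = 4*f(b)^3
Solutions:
 f(b) = -sqrt(2)*sqrt(-1/(C1 - 4*b))/2
 f(b) = sqrt(2)*sqrt(-1/(C1 - 4*b))/2


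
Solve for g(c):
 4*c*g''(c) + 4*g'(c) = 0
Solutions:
 g(c) = C1 + C2*log(c)


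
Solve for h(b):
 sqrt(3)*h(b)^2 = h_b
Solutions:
 h(b) = -1/(C1 + sqrt(3)*b)


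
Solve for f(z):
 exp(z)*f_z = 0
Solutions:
 f(z) = C1


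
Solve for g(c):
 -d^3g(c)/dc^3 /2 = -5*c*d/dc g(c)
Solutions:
 g(c) = C1 + Integral(C2*airyai(10^(1/3)*c) + C3*airybi(10^(1/3)*c), c)


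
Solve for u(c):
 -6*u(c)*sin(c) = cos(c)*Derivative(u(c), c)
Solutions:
 u(c) = C1*cos(c)^6


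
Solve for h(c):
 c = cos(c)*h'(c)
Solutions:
 h(c) = C1 + Integral(c/cos(c), c)


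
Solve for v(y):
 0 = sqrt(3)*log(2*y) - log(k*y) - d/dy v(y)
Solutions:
 v(y) = C1 + y*(-log(k) - sqrt(3) + 1 + sqrt(3)*log(2)) + y*(-1 + sqrt(3))*log(y)


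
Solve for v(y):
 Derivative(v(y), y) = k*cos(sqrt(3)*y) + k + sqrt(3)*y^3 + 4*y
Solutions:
 v(y) = C1 + k*y + sqrt(3)*k*sin(sqrt(3)*y)/3 + sqrt(3)*y^4/4 + 2*y^2


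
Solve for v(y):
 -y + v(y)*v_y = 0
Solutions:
 v(y) = -sqrt(C1 + y^2)
 v(y) = sqrt(C1 + y^2)


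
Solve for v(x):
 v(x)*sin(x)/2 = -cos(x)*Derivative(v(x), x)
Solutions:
 v(x) = C1*sqrt(cos(x))


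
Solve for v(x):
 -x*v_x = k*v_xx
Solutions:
 v(x) = C1 + C2*sqrt(k)*erf(sqrt(2)*x*sqrt(1/k)/2)


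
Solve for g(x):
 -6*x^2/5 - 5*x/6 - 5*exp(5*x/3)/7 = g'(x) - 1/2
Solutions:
 g(x) = C1 - 2*x^3/5 - 5*x^2/12 + x/2 - 3*exp(5*x/3)/7


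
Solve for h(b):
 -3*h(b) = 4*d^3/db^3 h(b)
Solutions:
 h(b) = C3*exp(-6^(1/3)*b/2) + (C1*sin(2^(1/3)*3^(5/6)*b/4) + C2*cos(2^(1/3)*3^(5/6)*b/4))*exp(6^(1/3)*b/4)


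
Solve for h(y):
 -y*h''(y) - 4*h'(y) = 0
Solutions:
 h(y) = C1 + C2/y^3


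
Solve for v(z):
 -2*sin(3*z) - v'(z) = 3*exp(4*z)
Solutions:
 v(z) = C1 - 3*exp(4*z)/4 + 2*cos(3*z)/3


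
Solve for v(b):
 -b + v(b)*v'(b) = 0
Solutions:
 v(b) = -sqrt(C1 + b^2)
 v(b) = sqrt(C1 + b^2)


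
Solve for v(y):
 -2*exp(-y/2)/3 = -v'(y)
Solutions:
 v(y) = C1 - 4*exp(-y/2)/3


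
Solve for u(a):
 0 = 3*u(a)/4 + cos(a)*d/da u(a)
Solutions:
 u(a) = C1*(sin(a) - 1)^(3/8)/(sin(a) + 1)^(3/8)


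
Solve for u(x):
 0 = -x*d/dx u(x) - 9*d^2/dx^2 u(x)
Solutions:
 u(x) = C1 + C2*erf(sqrt(2)*x/6)


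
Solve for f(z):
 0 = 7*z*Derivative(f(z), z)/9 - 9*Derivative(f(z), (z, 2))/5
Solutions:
 f(z) = C1 + C2*erfi(sqrt(70)*z/18)


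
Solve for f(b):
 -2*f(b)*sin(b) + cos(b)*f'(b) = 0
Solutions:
 f(b) = C1/cos(b)^2


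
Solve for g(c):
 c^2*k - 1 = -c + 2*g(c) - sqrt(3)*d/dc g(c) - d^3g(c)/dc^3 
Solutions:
 g(c) = C1*exp(c*(-3*(1 + sqrt(sqrt(3)/9 + 1))^(1/3) + sqrt(3)/(1 + sqrt(sqrt(3)/9 + 1))^(1/3))/6)*sin(c*((1 + sqrt(sqrt(3)/9 + 1))^(-1/3) + sqrt(3)*(1 + sqrt(sqrt(3)/9 + 1))^(1/3))/2) + C2*exp(c*(-3*(1 + sqrt(sqrt(3)/9 + 1))^(1/3) + sqrt(3)/(1 + sqrt(sqrt(3)/9 + 1))^(1/3))/6)*cos(c*((1 + sqrt(sqrt(3)/9 + 1))^(-1/3) + sqrt(3)*(1 + sqrt(sqrt(3)/9 + 1))^(1/3))/2) + C3*exp(c*(-sqrt(3)/(3*(1 + sqrt(sqrt(3)/9 + 1))^(1/3)) + (1 + sqrt(sqrt(3)/9 + 1))^(1/3))) + c^2*k/2 + sqrt(3)*c*k/2 + c/2 + 3*k/4 - 1/2 + sqrt(3)/4


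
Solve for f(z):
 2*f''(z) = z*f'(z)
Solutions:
 f(z) = C1 + C2*erfi(z/2)


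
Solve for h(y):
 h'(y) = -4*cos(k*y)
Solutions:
 h(y) = C1 - 4*sin(k*y)/k


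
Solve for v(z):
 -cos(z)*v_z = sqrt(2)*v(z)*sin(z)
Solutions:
 v(z) = C1*cos(z)^(sqrt(2))


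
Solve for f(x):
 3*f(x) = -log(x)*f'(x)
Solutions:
 f(x) = C1*exp(-3*li(x))


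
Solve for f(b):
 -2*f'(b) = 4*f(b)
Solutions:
 f(b) = C1*exp(-2*b)


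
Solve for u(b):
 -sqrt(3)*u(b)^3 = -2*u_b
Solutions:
 u(b) = -sqrt(-1/(C1 + sqrt(3)*b))
 u(b) = sqrt(-1/(C1 + sqrt(3)*b))


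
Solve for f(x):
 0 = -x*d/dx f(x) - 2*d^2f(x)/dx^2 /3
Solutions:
 f(x) = C1 + C2*erf(sqrt(3)*x/2)


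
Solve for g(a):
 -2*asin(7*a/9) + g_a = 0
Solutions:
 g(a) = C1 + 2*a*asin(7*a/9) + 2*sqrt(81 - 49*a^2)/7


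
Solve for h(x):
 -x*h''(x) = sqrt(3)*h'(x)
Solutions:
 h(x) = C1 + C2*x^(1 - sqrt(3))


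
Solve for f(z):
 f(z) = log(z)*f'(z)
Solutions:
 f(z) = C1*exp(li(z))


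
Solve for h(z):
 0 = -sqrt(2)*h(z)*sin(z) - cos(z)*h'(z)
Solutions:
 h(z) = C1*cos(z)^(sqrt(2))


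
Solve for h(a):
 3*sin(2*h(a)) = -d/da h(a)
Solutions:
 h(a) = pi - acos((-C1 - exp(12*a))/(C1 - exp(12*a)))/2
 h(a) = acos((-C1 - exp(12*a))/(C1 - exp(12*a)))/2


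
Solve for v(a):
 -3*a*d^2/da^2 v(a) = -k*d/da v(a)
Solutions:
 v(a) = C1 + a^(re(k)/3 + 1)*(C2*sin(log(a)*Abs(im(k))/3) + C3*cos(log(a)*im(k)/3))


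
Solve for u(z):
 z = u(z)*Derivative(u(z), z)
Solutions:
 u(z) = -sqrt(C1 + z^2)
 u(z) = sqrt(C1 + z^2)


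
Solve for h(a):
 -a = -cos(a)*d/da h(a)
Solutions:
 h(a) = C1 + Integral(a/cos(a), a)


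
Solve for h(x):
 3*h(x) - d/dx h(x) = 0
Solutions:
 h(x) = C1*exp(3*x)


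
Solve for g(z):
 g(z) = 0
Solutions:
 g(z) = 0


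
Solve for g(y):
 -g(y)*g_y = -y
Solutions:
 g(y) = -sqrt(C1 + y^2)
 g(y) = sqrt(C1 + y^2)


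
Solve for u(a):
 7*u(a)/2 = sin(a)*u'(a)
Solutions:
 u(a) = C1*(cos(a) - 1)^(7/4)/(cos(a) + 1)^(7/4)


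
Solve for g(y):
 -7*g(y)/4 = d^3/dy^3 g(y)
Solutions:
 g(y) = C3*exp(-14^(1/3)*y/2) + (C1*sin(14^(1/3)*sqrt(3)*y/4) + C2*cos(14^(1/3)*sqrt(3)*y/4))*exp(14^(1/3)*y/4)


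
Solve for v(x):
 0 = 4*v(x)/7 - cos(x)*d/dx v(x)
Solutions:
 v(x) = C1*(sin(x) + 1)^(2/7)/(sin(x) - 1)^(2/7)


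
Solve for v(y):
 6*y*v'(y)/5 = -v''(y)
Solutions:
 v(y) = C1 + C2*erf(sqrt(15)*y/5)


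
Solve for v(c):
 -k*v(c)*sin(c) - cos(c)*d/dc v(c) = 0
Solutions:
 v(c) = C1*exp(k*log(cos(c)))


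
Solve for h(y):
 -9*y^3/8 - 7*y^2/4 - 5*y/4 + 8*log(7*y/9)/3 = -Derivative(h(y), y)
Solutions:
 h(y) = C1 + 9*y^4/32 + 7*y^3/12 + 5*y^2/8 - 8*y*log(y)/3 - 8*y*log(7)/3 + 8*y/3 + 16*y*log(3)/3


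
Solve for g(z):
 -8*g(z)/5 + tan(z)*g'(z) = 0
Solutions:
 g(z) = C1*sin(z)^(8/5)


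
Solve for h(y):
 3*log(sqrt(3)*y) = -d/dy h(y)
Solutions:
 h(y) = C1 - 3*y*log(y) - 3*y*log(3)/2 + 3*y


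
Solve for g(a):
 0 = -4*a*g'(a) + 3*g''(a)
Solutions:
 g(a) = C1 + C2*erfi(sqrt(6)*a/3)


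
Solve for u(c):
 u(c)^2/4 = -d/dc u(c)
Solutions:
 u(c) = 4/(C1 + c)


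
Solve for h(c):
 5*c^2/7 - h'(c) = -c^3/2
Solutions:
 h(c) = C1 + c^4/8 + 5*c^3/21


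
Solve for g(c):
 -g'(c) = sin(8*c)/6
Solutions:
 g(c) = C1 + cos(8*c)/48


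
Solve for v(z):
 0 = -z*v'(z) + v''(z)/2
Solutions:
 v(z) = C1 + C2*erfi(z)


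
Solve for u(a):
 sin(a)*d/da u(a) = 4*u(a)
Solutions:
 u(a) = C1*(cos(a)^2 - 2*cos(a) + 1)/(cos(a)^2 + 2*cos(a) + 1)


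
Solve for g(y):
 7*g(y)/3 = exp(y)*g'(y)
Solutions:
 g(y) = C1*exp(-7*exp(-y)/3)


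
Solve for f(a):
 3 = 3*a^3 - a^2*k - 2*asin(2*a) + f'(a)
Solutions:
 f(a) = C1 - 3*a^4/4 + a^3*k/3 + 2*a*asin(2*a) + 3*a + sqrt(1 - 4*a^2)


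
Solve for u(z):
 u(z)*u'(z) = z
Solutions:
 u(z) = -sqrt(C1 + z^2)
 u(z) = sqrt(C1 + z^2)


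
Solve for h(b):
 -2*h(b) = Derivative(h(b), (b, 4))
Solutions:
 h(b) = (C1*sin(2^(3/4)*b/2) + C2*cos(2^(3/4)*b/2))*exp(-2^(3/4)*b/2) + (C3*sin(2^(3/4)*b/2) + C4*cos(2^(3/4)*b/2))*exp(2^(3/4)*b/2)


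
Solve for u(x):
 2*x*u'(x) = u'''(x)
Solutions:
 u(x) = C1 + Integral(C2*airyai(2^(1/3)*x) + C3*airybi(2^(1/3)*x), x)


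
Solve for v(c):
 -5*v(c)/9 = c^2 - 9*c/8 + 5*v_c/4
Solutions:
 v(c) = C1*exp(-4*c/9) - 9*c^2/5 + 81*c/8 - 729/32


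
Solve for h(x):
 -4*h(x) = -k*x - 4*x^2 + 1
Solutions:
 h(x) = k*x/4 + x^2 - 1/4


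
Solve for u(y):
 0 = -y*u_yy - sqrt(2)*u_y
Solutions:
 u(y) = C1 + C2*y^(1 - sqrt(2))


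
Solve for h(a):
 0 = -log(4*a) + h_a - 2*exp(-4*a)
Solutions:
 h(a) = C1 + a*log(a) + a*(-1 + 2*log(2)) - exp(-4*a)/2


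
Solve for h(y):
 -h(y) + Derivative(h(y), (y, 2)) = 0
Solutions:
 h(y) = C1*exp(-y) + C2*exp(y)


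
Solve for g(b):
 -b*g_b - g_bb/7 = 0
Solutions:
 g(b) = C1 + C2*erf(sqrt(14)*b/2)


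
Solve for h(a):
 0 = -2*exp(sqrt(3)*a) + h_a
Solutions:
 h(a) = C1 + 2*sqrt(3)*exp(sqrt(3)*a)/3


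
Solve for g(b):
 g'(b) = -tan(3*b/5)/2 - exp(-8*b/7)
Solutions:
 g(b) = C1 - 5*log(tan(3*b/5)^2 + 1)/12 + 7*exp(-8*b/7)/8


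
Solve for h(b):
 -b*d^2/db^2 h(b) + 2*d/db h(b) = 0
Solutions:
 h(b) = C1 + C2*b^3


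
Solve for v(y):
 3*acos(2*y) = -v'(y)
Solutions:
 v(y) = C1 - 3*y*acos(2*y) + 3*sqrt(1 - 4*y^2)/2


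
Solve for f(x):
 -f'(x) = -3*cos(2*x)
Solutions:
 f(x) = C1 + 3*sin(2*x)/2


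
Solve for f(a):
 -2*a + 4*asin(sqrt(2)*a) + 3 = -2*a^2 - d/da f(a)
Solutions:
 f(a) = C1 - 2*a^3/3 + a^2 - 4*a*asin(sqrt(2)*a) - 3*a - 2*sqrt(2)*sqrt(1 - 2*a^2)


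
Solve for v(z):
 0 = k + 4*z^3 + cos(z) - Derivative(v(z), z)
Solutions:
 v(z) = C1 + k*z + z^4 + sin(z)


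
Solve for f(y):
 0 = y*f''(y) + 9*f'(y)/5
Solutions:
 f(y) = C1 + C2/y^(4/5)


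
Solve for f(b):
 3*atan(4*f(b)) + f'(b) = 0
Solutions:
 Integral(1/atan(4*_y), (_y, f(b))) = C1 - 3*b


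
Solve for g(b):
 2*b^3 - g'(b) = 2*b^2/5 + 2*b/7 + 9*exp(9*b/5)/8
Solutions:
 g(b) = C1 + b^4/2 - 2*b^3/15 - b^2/7 - 5*exp(9*b/5)/8


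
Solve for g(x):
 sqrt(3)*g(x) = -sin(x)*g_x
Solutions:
 g(x) = C1*(cos(x) + 1)^(sqrt(3)/2)/(cos(x) - 1)^(sqrt(3)/2)


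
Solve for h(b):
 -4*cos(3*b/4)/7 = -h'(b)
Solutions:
 h(b) = C1 + 16*sin(3*b/4)/21


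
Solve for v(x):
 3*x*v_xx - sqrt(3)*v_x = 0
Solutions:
 v(x) = C1 + C2*x^(sqrt(3)/3 + 1)


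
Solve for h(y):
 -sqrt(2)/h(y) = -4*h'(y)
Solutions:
 h(y) = -sqrt(C1 + 2*sqrt(2)*y)/2
 h(y) = sqrt(C1 + 2*sqrt(2)*y)/2


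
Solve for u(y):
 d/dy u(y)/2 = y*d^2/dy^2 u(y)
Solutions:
 u(y) = C1 + C2*y^(3/2)


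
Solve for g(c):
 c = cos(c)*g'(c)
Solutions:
 g(c) = C1 + Integral(c/cos(c), c)


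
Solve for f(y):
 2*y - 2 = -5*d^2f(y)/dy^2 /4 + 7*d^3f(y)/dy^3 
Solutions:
 f(y) = C1 + C2*y + C3*exp(5*y/28) - 4*y^3/15 - 92*y^2/25


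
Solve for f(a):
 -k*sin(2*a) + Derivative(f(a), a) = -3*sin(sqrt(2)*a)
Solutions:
 f(a) = C1 - k*cos(2*a)/2 + 3*sqrt(2)*cos(sqrt(2)*a)/2


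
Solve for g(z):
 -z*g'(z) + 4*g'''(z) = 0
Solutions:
 g(z) = C1 + Integral(C2*airyai(2^(1/3)*z/2) + C3*airybi(2^(1/3)*z/2), z)


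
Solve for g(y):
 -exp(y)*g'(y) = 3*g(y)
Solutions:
 g(y) = C1*exp(3*exp(-y))


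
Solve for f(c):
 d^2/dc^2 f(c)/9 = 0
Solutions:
 f(c) = C1 + C2*c


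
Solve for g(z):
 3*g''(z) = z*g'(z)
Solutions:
 g(z) = C1 + C2*erfi(sqrt(6)*z/6)


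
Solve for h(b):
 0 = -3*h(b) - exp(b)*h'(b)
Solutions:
 h(b) = C1*exp(3*exp(-b))


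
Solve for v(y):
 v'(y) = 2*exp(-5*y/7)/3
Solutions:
 v(y) = C1 - 14*exp(-5*y/7)/15


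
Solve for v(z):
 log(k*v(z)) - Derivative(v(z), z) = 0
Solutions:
 li(k*v(z))/k = C1 + z


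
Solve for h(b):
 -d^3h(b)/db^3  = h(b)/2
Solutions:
 h(b) = C3*exp(-2^(2/3)*b/2) + (C1*sin(2^(2/3)*sqrt(3)*b/4) + C2*cos(2^(2/3)*sqrt(3)*b/4))*exp(2^(2/3)*b/4)


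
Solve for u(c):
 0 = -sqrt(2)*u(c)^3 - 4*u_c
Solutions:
 u(c) = -sqrt(2)*sqrt(-1/(C1 - sqrt(2)*c))
 u(c) = sqrt(2)*sqrt(-1/(C1 - sqrt(2)*c))
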